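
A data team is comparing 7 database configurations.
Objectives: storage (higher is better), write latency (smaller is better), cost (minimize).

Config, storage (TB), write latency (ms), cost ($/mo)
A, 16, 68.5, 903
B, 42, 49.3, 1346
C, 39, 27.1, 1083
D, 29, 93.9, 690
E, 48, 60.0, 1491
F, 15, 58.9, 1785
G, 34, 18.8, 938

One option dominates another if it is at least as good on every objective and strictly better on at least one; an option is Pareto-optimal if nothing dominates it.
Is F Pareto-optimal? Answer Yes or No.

No

B vs F: storage 42≥15, write latency 49.3≤58.9, cost 1346≤1785 — B is at least as good on every objective and strictly better on at least one, so B dominates F.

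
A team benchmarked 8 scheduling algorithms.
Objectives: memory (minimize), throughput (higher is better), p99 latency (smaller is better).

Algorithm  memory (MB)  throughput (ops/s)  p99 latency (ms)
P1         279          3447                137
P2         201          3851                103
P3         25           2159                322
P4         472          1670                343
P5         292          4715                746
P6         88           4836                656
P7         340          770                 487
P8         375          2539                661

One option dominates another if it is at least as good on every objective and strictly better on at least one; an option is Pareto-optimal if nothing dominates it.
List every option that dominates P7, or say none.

P1, P2, P3

P1: memory 279≤340, throughput 3447≥770, p99 latency 137≤487 — dominates P7.
P2: memory 201≤340, throughput 3851≥770, p99 latency 103≤487 — dominates P7.
P3: memory 25≤340, throughput 2159≥770, p99 latency 322≤487 — dominates P7.
Others (P4, P5, P6, P8) are each worse than P7 on at least one objective.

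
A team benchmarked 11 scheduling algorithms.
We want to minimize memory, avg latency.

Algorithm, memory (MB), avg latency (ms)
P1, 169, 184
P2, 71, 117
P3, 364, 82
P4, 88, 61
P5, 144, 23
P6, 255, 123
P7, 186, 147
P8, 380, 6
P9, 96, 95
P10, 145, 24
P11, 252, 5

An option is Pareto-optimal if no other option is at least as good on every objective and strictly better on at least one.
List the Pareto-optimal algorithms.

P1: dominated by P2 (memory 71≤169, avg latency 117≤184).
P2: not dominated (best memory).
P3: dominated by P4 (memory 88≤364, avg latency 61≤82).
P4: not dominated.
P5: not dominated.
P6: dominated by P2 (memory 71≤255, avg latency 117≤123).
P7: dominated by P2 (memory 71≤186, avg latency 117≤147).
P8: dominated by P11 (memory 252≤380, avg latency 5≤6).
P9: dominated by P4 (memory 88≤96, avg latency 61≤95).
P10: dominated by P5 (memory 144≤145, avg latency 23≤24).
P11: not dominated (best avg latency).

P2, P4, P5, P11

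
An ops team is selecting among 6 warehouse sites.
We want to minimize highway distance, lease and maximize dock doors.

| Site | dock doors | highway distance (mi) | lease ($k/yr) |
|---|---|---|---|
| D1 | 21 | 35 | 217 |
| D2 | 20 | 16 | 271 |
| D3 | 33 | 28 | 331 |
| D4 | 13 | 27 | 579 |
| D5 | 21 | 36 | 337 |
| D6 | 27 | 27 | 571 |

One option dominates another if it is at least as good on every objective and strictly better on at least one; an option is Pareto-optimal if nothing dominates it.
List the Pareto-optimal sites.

D1, D2, D3, D6

D1: not dominated (best lease).
D2: not dominated (best highway distance).
D3: not dominated (best dock doors).
D4: dominated by D2 (dock doors 20≥13, highway distance 16≤27, lease 271≤579).
D5: dominated by D1 (dock doors 21≥21, highway distance 35≤36, lease 217≤337).
D6: not dominated.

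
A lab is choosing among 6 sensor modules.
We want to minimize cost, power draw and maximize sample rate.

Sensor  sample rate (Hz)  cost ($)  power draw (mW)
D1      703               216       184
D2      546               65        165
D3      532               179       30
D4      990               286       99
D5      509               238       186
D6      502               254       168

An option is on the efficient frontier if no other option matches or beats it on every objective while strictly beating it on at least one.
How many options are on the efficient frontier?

D1: not dominated.
D2: not dominated (best cost).
D3: not dominated (best power draw).
D4: not dominated (best sample rate).
D5: dominated by D1 (sample rate 703≥509, cost 216≤238, power draw 184≤186).
D6: dominated by D2 (sample rate 546≥502, cost 65≤254, power draw 165≤168).
Pareto-optimal: D1, D2, D3, D4 → 4.

4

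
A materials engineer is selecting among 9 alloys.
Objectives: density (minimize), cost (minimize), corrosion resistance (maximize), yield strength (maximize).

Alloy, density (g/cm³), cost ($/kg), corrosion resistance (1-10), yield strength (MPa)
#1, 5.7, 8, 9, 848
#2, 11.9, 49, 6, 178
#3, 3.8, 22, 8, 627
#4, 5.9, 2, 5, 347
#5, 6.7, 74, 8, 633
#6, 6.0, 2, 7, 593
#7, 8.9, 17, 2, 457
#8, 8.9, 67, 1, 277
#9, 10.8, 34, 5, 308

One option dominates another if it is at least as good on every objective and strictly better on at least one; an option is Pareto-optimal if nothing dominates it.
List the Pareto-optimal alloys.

#1, #3, #4, #6

#1: not dominated (best corrosion resistance).
#2: dominated by #1 (density 5.7≤11.9, cost 8≤49, corrosion resistance 9≥6, yield strength 848≥178).
#3: not dominated (best density).
#4: not dominated.
#5: dominated by #1 (density 5.7≤6.7, cost 8≤74, corrosion resistance 9≥8, yield strength 848≥633).
#6: not dominated.
#7: dominated by #1 (density 5.7≤8.9, cost 8≤17, corrosion resistance 9≥2, yield strength 848≥457).
#8: dominated by #1 (density 5.7≤8.9, cost 8≤67, corrosion resistance 9≥1, yield strength 848≥277).
#9: dominated by #1 (density 5.7≤10.8, cost 8≤34, corrosion resistance 9≥5, yield strength 848≥308).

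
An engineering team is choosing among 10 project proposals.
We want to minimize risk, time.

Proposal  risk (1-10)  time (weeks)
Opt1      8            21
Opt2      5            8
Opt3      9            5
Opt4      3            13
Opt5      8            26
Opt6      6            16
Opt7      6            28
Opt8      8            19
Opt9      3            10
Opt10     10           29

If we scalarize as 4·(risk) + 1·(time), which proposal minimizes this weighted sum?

Opt1: 4·8 + 1·21 = 53
Opt2: 4·5 + 1·8 = 28
Opt3: 4·9 + 1·5 = 41
Opt4: 4·3 + 1·13 = 25
Opt5: 4·8 + 1·26 = 58
Opt6: 4·6 + 1·16 = 40
Opt7: 4·6 + 1·28 = 52
Opt8: 4·8 + 1·19 = 51
Opt9: 4·3 + 1·10 = 22
Opt10: 4·10 + 1·29 = 69
Lowest: Opt9 at 22.

Opt9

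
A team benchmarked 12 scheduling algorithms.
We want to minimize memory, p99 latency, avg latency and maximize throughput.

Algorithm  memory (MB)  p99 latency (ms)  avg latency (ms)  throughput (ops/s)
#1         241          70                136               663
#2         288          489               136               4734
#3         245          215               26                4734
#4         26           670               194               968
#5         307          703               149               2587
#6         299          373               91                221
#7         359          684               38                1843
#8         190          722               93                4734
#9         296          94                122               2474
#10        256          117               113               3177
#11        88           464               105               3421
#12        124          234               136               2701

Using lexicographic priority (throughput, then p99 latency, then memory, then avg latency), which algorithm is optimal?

#3

First maximize throughput: best is 4734, kept {#2, #3, #8}.
Then minimize p99 latency: best is 215, kept {#3}.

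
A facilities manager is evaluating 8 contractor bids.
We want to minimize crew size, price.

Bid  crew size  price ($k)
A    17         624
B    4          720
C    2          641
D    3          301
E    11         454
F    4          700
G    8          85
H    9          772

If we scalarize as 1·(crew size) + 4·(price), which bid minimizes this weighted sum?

G

A: 1·17 + 4·624 = 2513
B: 1·4 + 4·720 = 2884
C: 1·2 + 4·641 = 2566
D: 1·3 + 4·301 = 1207
E: 1·11 + 4·454 = 1827
F: 1·4 + 4·700 = 2804
G: 1·8 + 4·85 = 348
H: 1·9 + 4·772 = 3097
Lowest: G at 348.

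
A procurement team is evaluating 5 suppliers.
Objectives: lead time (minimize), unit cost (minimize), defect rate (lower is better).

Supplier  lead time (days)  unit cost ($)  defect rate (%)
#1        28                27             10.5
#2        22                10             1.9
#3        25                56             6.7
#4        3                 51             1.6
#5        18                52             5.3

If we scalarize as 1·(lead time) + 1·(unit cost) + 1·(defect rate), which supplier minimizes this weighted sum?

#1: 1·28 + 1·27 + 1·10.5 = 65.5
#2: 1·22 + 1·10 + 1·1.9 = 33.9
#3: 1·25 + 1·56 + 1·6.7 = 87.7
#4: 1·3 + 1·51 + 1·1.6 = 55.6
#5: 1·18 + 1·52 + 1·5.3 = 75.3
Lowest: #2 at 33.9.

#2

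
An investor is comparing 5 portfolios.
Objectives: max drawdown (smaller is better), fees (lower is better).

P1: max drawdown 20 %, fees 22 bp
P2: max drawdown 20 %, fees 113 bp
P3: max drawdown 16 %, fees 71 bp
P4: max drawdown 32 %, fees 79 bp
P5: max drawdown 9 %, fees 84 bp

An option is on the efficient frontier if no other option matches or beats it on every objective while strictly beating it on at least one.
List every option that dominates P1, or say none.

P2: worse on fees (113 vs 22).
P3: worse on fees (71 vs 22).
P4: worse on max drawdown (32 vs 20).
P5: worse on fees (84 vs 22).
No option dominates P1.

none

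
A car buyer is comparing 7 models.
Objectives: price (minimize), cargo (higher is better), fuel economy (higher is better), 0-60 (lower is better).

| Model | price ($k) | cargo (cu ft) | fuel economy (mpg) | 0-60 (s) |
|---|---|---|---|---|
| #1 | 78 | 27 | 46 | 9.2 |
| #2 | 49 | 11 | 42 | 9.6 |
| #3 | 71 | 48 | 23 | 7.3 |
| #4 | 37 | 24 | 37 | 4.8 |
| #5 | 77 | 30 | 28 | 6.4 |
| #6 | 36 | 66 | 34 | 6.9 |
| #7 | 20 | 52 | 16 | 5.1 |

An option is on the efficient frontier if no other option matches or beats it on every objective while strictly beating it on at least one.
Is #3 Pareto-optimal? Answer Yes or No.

#6 vs #3: price 36≤71, cargo 66≥48, fuel economy 34≥23, 0-60 6.9≤7.3 — #6 is at least as good on every objective and strictly better on at least one, so #6 dominates #3.

No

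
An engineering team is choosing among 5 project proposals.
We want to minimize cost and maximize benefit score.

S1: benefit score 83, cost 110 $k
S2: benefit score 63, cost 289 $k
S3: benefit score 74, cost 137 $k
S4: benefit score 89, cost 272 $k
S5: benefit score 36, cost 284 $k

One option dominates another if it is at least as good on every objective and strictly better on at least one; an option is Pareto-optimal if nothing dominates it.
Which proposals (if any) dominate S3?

S1

S1: benefit score 83≥74, cost 110≤137 — dominates S3.
Others (S2, S4, S5) are each worse than S3 on at least one objective.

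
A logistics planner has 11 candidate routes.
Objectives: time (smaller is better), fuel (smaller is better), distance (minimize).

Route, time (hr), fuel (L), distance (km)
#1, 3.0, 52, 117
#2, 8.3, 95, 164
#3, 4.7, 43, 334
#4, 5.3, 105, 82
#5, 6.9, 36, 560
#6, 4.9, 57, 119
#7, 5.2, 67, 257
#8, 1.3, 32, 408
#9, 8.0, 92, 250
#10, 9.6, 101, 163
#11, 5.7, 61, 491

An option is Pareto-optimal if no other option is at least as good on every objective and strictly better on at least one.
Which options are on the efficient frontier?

#1, #3, #4, #8

#1: not dominated.
#2: dominated by #1 (time 3.0≤8.3, fuel 52≤95, distance 117≤164).
#3: not dominated.
#4: not dominated (best distance).
#5: dominated by #8 (time 1.3≤6.9, fuel 32≤36, distance 408≤560).
#6: dominated by #1 (time 3.0≤4.9, fuel 52≤57, distance 117≤119).
#7: dominated by #1 (time 3.0≤5.2, fuel 52≤67, distance 117≤257).
#8: not dominated (best time).
#9: dominated by #1 (time 3.0≤8.0, fuel 52≤92, distance 117≤250).
#10: dominated by #1 (time 3.0≤9.6, fuel 52≤101, distance 117≤163).
#11: dominated by #1 (time 3.0≤5.7, fuel 52≤61, distance 117≤491).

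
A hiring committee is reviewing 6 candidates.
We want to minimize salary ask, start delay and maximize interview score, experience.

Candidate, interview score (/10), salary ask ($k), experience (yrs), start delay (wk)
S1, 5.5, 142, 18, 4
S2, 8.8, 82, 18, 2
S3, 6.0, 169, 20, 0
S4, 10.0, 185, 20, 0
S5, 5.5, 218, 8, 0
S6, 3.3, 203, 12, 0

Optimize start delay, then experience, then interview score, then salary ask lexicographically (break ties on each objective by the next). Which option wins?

S4

First minimize start delay: best is 0, kept {S3, S4, S5, S6}.
Then maximize experience: best is 20, kept {S3, S4}.
Then maximize interview score: best is 10.0, kept {S4}.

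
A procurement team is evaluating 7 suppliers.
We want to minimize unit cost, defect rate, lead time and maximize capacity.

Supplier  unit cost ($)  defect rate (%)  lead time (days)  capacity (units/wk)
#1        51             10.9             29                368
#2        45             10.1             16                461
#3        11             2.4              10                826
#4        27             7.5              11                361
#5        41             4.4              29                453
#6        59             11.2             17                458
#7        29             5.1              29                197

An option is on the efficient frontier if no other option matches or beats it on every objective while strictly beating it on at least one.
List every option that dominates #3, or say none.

#1: worse on unit cost (51 vs 11).
#2: worse on unit cost (45 vs 11).
#4: worse on unit cost (27 vs 11).
#5: worse on unit cost (41 vs 11).
#6: worse on unit cost (59 vs 11).
#7: worse on unit cost (29 vs 11).
No option dominates #3.

none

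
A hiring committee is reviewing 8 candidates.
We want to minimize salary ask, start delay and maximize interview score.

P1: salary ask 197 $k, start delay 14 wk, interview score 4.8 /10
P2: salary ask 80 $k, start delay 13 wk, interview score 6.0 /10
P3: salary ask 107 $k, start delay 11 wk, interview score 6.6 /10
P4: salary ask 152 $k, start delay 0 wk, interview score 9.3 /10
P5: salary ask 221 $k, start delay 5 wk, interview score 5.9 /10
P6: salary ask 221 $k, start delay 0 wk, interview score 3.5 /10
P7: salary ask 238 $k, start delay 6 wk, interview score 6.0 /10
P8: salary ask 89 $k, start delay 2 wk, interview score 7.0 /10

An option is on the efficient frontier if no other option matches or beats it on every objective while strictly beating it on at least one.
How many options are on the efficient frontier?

P1: dominated by P2 (salary ask 80≤197, start delay 13≤14, interview score 6.0≥4.8).
P2: not dominated (best salary ask).
P3: dominated by P8 (salary ask 89≤107, start delay 2≤11, interview score 7.0≥6.6).
P4: not dominated (best interview score).
P5: dominated by P4 (salary ask 152≤221, start delay 0≤5, interview score 9.3≥5.9).
P6: dominated by P4 (salary ask 152≤221, start delay 0≤0, interview score 9.3≥3.5).
P7: dominated by P4 (salary ask 152≤238, start delay 0≤6, interview score 9.3≥6.0).
P8: not dominated.
Pareto-optimal: P2, P4, P8 → 3.

3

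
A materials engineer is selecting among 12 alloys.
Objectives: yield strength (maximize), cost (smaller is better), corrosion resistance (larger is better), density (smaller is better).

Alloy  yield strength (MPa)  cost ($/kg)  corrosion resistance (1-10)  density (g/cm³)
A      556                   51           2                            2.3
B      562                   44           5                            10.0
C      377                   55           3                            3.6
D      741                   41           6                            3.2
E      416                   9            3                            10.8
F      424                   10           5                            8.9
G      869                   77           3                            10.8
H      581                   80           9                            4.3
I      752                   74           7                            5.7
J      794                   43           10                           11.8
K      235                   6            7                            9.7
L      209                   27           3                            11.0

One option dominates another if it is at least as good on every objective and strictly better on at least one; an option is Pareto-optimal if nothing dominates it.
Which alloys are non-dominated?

A, D, E, F, G, H, I, J, K

A: not dominated (best density).
B: dominated by D (yield strength 741≥562, cost 41≤44, corrosion resistance 6≥5, density 3.2≤10.0).
C: dominated by D (yield strength 741≥377, cost 41≤55, corrosion resistance 6≥3, density 3.2≤3.6).
D: not dominated.
E: not dominated.
F: not dominated.
G: not dominated (best yield strength).
H: not dominated.
I: not dominated.
J: not dominated (best corrosion resistance).
K: not dominated (best cost).
L: dominated by E (yield strength 416≥209, cost 9≤27, corrosion resistance 3≥3, density 10.8≤11.0).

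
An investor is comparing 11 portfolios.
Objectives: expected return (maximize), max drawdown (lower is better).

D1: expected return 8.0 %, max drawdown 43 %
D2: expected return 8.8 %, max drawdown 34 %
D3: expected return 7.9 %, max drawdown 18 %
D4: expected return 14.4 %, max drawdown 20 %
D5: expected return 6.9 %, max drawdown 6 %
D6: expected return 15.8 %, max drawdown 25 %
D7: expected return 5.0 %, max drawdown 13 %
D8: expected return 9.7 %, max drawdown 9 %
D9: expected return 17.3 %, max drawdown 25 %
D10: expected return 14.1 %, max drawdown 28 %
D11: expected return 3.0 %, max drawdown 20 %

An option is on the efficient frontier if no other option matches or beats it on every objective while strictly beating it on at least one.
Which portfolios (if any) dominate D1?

D2, D4, D6, D8, D9, D10

D2: expected return 8.8≥8.0, max drawdown 34≤43 — dominates D1.
D4: expected return 14.4≥8.0, max drawdown 20≤43 — dominates D1.
D6: expected return 15.8≥8.0, max drawdown 25≤43 — dominates D1.
D8: expected return 9.7≥8.0, max drawdown 9≤43 — dominates D1.
D9: expected return 17.3≥8.0, max drawdown 25≤43 — dominates D1.
D10: expected return 14.1≥8.0, max drawdown 28≤43 — dominates D1.
Others (D3, D5, D7, D11) are each worse than D1 on at least one objective.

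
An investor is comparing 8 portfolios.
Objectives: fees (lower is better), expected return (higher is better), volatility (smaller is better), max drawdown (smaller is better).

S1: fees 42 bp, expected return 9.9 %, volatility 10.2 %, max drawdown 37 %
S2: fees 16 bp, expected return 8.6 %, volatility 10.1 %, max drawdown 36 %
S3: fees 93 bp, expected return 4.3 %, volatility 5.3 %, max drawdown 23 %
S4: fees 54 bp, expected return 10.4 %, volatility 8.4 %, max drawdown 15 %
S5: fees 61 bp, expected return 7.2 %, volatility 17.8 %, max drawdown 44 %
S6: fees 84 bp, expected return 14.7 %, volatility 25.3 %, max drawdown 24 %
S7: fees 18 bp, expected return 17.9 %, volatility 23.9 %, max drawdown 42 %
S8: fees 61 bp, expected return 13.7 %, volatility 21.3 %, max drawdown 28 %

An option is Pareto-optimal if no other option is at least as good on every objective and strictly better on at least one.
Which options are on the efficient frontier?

S1: not dominated.
S2: not dominated (best fees).
S3: not dominated (best volatility).
S4: not dominated (best max drawdown).
S5: dominated by S1 (fees 42≤61, expected return 9.9≥7.2, volatility 10.2≤17.8, max drawdown 37≤44).
S6: not dominated.
S7: not dominated (best expected return).
S8: not dominated.

S1, S2, S3, S4, S6, S7, S8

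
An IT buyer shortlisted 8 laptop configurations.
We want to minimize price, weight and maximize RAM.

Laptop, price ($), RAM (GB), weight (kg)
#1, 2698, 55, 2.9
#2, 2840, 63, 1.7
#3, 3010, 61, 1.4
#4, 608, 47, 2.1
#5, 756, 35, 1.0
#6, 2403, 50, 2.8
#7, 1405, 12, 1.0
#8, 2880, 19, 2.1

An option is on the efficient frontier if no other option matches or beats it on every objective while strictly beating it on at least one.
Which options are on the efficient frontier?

#1: not dominated.
#2: not dominated (best RAM).
#3: not dominated.
#4: not dominated (best price).
#5: not dominated.
#6: not dominated.
#7: dominated by #5 (price 756≤1405, RAM 35≥12, weight 1.0≤1.0).
#8: dominated by #2 (price 2840≤2880, RAM 63≥19, weight 1.7≤2.1).

#1, #2, #3, #4, #5, #6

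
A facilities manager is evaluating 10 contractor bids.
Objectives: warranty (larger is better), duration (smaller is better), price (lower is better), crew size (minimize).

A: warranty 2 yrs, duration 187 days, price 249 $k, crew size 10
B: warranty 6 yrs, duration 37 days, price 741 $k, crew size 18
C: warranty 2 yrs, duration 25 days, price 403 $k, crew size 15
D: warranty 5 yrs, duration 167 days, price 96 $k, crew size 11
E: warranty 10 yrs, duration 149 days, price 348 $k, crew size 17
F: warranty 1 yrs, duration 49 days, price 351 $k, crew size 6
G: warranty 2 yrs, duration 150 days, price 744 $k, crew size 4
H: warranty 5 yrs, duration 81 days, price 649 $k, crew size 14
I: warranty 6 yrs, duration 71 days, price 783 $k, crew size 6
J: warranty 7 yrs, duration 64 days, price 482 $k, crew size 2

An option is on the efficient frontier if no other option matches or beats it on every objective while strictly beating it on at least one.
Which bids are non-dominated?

A: not dominated.
B: not dominated.
C: not dominated (best duration).
D: not dominated (best price).
E: not dominated (best warranty).
F: not dominated.
G: dominated by J (warranty 7≥2, duration 64≤150, price 482≤744, crew size 2≤4).
H: dominated by J (warranty 7≥5, duration 64≤81, price 482≤649, crew size 2≤14).
I: dominated by J (warranty 7≥6, duration 64≤71, price 482≤783, crew size 2≤6).
J: not dominated (best crew size).

A, B, C, D, E, F, J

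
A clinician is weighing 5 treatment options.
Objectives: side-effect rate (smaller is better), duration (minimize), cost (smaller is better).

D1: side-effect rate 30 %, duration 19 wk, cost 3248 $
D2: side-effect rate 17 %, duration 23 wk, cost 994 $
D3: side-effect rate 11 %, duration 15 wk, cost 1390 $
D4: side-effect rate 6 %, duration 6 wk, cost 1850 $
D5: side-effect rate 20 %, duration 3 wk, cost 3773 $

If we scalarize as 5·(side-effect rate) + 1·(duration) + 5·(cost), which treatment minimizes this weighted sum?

D1: 5·30 + 1·19 + 5·3248 = 16409
D2: 5·17 + 1·23 + 5·994 = 5078
D3: 5·11 + 1·15 + 5·1390 = 7020
D4: 5·6 + 1·6 + 5·1850 = 9286
D5: 5·20 + 1·3 + 5·3773 = 18968
Lowest: D2 at 5078.

D2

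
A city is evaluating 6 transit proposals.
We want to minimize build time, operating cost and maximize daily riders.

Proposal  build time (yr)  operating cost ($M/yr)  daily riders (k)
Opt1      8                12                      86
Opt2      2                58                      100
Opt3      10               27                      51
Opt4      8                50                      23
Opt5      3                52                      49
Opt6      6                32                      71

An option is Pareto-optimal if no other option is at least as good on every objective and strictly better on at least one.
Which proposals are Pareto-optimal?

Opt1: not dominated (best operating cost).
Opt2: not dominated (best build time).
Opt3: dominated by Opt1 (build time 8≤10, operating cost 12≤27, daily riders 86≥51).
Opt4: dominated by Opt1 (build time 8≤8, operating cost 12≤50, daily riders 86≥23).
Opt5: not dominated.
Opt6: not dominated.

Opt1, Opt2, Opt5, Opt6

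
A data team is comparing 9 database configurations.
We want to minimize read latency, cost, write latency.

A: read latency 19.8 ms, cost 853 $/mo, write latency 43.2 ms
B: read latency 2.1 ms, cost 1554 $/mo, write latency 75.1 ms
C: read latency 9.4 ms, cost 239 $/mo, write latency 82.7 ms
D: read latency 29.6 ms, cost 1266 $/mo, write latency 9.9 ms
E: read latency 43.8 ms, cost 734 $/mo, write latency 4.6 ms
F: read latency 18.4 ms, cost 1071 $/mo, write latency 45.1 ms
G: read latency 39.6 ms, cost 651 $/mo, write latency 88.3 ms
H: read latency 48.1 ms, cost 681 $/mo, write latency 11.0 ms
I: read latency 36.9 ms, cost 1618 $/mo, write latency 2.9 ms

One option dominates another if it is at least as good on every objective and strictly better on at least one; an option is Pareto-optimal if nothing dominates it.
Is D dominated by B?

No

B vs D: B is worse on cost (1554 vs 1266), so it does not dominate D.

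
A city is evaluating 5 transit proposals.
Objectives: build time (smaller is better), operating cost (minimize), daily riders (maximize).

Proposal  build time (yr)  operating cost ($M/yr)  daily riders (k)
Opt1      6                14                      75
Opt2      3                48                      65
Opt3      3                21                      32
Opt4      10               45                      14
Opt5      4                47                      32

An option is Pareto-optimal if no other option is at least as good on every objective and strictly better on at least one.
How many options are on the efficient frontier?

3

Opt1: not dominated (best operating cost).
Opt2: not dominated.
Opt3: not dominated.
Opt4: dominated by Opt1 (build time 6≤10, operating cost 14≤45, daily riders 75≥14).
Opt5: dominated by Opt3 (build time 3≤4, operating cost 21≤47, daily riders 32≥32).
Pareto-optimal: Opt1, Opt2, Opt3 → 3.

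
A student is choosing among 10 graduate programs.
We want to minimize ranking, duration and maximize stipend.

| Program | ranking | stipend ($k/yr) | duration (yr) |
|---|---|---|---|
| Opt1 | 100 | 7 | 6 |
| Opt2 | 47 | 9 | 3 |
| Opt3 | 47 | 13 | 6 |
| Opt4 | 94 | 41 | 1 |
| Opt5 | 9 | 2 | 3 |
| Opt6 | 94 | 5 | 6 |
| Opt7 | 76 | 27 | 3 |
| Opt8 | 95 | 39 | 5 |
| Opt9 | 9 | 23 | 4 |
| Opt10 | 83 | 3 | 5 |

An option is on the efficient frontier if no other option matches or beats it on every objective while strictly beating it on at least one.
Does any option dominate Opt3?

Yes

Opt9 vs Opt3: ranking 9≤47, stipend 23≥13, duration 4≤6 — Opt9 is at least as good on every objective and strictly better on at least one, so Opt9 dominates Opt3.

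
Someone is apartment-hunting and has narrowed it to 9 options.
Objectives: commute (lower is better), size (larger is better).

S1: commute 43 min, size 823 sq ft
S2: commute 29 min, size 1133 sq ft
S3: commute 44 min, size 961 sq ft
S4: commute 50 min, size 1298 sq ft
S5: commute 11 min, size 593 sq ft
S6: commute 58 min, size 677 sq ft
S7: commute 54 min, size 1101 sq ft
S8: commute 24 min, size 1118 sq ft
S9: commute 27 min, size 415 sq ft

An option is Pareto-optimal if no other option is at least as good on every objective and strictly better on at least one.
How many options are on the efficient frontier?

4

S1: dominated by S2 (commute 29≤43, size 1133≥823).
S2: not dominated.
S3: dominated by S2 (commute 29≤44, size 1133≥961).
S4: not dominated (best size).
S5: not dominated (best commute).
S6: dominated by S1 (commute 43≤58, size 823≥677).
S7: dominated by S2 (commute 29≤54, size 1133≥1101).
S8: not dominated.
S9: dominated by S5 (commute 11≤27, size 593≥415).
Pareto-optimal: S2, S4, S5, S8 → 4.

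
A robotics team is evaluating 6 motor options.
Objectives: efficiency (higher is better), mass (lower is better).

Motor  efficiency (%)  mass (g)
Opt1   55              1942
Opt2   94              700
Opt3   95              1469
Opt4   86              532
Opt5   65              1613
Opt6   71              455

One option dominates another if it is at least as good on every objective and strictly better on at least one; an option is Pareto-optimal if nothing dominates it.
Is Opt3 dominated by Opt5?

Opt5 vs Opt3: Opt5 is worse on efficiency (65 vs 95), so it does not dominate Opt3.

No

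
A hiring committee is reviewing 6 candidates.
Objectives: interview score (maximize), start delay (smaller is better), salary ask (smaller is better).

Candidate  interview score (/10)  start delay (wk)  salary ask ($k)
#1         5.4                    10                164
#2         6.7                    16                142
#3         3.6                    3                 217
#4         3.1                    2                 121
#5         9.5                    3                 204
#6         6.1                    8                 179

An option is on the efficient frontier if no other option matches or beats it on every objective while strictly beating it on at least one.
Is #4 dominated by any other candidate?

No

#1: worse on start delay (10 vs 2).
#2: worse on start delay (16 vs 2).
#3: worse on start delay (3 vs 2).
#5: worse on start delay (3 vs 2).
#6: worse on start delay (8 vs 2).
No option is at least as good as #4 on every objective and strictly better on one.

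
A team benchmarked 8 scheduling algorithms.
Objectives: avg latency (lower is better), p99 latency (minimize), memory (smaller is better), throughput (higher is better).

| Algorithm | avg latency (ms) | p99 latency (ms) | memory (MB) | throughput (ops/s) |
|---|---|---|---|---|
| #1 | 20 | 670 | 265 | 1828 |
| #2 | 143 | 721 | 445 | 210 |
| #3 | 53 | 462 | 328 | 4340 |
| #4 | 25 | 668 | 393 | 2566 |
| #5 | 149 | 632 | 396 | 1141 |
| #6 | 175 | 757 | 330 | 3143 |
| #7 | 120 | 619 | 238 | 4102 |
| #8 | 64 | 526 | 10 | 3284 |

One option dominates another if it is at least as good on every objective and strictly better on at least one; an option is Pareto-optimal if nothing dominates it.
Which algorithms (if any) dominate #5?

#3, #7, #8

#3: avg latency 53≤149, p99 latency 462≤632, memory 328≤396, throughput 4340≥1141 — dominates #5.
#7: avg latency 120≤149, p99 latency 619≤632, memory 238≤396, throughput 4102≥1141 — dominates #5.
#8: avg latency 64≤149, p99 latency 526≤632, memory 10≤396, throughput 3284≥1141 — dominates #5.
Others (#1, #2, #4, #6) are each worse than #5 on at least one objective.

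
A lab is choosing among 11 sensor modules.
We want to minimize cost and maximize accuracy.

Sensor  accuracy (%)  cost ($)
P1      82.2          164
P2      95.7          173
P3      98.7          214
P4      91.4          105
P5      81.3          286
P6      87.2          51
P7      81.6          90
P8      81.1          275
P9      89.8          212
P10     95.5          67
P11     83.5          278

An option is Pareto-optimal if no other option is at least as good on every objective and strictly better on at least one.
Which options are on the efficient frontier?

P2, P3, P6, P10

P1: dominated by P4 (accuracy 91.4≥82.2, cost 105≤164).
P2: not dominated.
P3: not dominated (best accuracy).
P4: dominated by P10 (accuracy 95.5≥91.4, cost 67≤105).
P5: dominated by P1 (accuracy 82.2≥81.3, cost 164≤286).
P6: not dominated (best cost).
P7: dominated by P6 (accuracy 87.2≥81.6, cost 51≤90).
P8: dominated by P1 (accuracy 82.2≥81.1, cost 164≤275).
P9: dominated by P2 (accuracy 95.7≥89.8, cost 173≤212).
P10: not dominated.
P11: dominated by P2 (accuracy 95.7≥83.5, cost 173≤278).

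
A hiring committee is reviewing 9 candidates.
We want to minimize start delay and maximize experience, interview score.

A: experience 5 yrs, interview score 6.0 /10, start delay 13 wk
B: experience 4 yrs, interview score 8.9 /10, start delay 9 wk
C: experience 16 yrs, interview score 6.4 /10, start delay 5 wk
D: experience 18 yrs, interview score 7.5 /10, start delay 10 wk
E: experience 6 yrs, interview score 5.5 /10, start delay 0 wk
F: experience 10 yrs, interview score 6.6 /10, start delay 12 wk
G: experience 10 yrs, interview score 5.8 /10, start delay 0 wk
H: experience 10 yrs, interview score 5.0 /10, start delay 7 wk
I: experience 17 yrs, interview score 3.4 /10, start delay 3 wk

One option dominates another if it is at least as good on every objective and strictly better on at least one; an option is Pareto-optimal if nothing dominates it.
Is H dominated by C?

C vs H: experience 16≥10, interview score 6.4≥5.0, start delay 5≤7 — C is at least as good on every objective with at least one strict improvement.

Yes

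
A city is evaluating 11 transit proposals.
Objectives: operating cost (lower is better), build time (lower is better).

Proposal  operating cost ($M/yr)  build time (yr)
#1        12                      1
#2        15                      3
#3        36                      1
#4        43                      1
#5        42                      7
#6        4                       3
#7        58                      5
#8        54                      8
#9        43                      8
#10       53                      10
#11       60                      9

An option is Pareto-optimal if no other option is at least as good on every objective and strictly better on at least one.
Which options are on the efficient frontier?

#1, #6

#1: not dominated.
#2: dominated by #1 (operating cost 12≤15, build time 1≤3).
#3: dominated by #1 (operating cost 12≤36, build time 1≤1).
#4: dominated by #1 (operating cost 12≤43, build time 1≤1).
#5: dominated by #1 (operating cost 12≤42, build time 1≤7).
#6: not dominated (best operating cost).
#7: dominated by #1 (operating cost 12≤58, build time 1≤5).
#8: dominated by #1 (operating cost 12≤54, build time 1≤8).
#9: dominated by #1 (operating cost 12≤43, build time 1≤8).
#10: dominated by #1 (operating cost 12≤53, build time 1≤10).
#11: dominated by #1 (operating cost 12≤60, build time 1≤9).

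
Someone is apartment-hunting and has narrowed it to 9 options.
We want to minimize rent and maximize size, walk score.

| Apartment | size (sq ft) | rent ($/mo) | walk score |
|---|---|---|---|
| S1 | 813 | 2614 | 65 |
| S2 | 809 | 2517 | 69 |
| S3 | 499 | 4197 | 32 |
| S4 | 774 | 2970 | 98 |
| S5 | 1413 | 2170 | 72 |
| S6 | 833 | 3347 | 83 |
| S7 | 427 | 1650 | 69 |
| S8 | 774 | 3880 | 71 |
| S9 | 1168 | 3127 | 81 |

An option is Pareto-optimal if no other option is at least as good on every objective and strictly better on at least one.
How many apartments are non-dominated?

5

S1: dominated by S5 (size 1413≥813, rent 2170≤2614, walk score 72≥65).
S2: dominated by S5 (size 1413≥809, rent 2170≤2517, walk score 72≥69).
S3: dominated by S1 (size 813≥499, rent 2614≤4197, walk score 65≥32).
S4: not dominated (best walk score).
S5: not dominated (best size).
S6: not dominated.
S7: not dominated (best rent).
S8: dominated by S4 (size 774≥774, rent 2970≤3880, walk score 98≥71).
S9: not dominated.
Pareto-optimal: S4, S5, S6, S7, S9 → 5.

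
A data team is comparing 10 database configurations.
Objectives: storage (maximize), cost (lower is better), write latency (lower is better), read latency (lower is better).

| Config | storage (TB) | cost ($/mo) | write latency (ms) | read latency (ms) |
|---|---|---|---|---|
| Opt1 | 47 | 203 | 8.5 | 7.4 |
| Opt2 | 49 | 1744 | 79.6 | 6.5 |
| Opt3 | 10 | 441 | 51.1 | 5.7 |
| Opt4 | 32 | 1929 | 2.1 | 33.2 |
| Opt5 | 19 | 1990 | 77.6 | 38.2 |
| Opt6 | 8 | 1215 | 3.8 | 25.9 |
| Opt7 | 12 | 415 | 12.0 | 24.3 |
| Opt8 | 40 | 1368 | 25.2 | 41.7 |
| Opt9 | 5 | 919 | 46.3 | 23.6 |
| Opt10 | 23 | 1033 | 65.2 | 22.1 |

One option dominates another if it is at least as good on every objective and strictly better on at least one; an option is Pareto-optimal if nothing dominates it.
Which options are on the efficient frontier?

Opt1, Opt2, Opt3, Opt4, Opt6

Opt1: not dominated (best cost).
Opt2: not dominated (best storage).
Opt3: not dominated (best read latency).
Opt4: not dominated (best write latency).
Opt5: dominated by Opt1 (storage 47≥19, cost 203≤1990, write latency 8.5≤77.6, read latency 7.4≤38.2).
Opt6: not dominated.
Opt7: dominated by Opt1 (storage 47≥12, cost 203≤415, write latency 8.5≤12.0, read latency 7.4≤24.3).
Opt8: dominated by Opt1 (storage 47≥40, cost 203≤1368, write latency 8.5≤25.2, read latency 7.4≤41.7).
Opt9: dominated by Opt1 (storage 47≥5, cost 203≤919, write latency 8.5≤46.3, read latency 7.4≤23.6).
Opt10: dominated by Opt1 (storage 47≥23, cost 203≤1033, write latency 8.5≤65.2, read latency 7.4≤22.1).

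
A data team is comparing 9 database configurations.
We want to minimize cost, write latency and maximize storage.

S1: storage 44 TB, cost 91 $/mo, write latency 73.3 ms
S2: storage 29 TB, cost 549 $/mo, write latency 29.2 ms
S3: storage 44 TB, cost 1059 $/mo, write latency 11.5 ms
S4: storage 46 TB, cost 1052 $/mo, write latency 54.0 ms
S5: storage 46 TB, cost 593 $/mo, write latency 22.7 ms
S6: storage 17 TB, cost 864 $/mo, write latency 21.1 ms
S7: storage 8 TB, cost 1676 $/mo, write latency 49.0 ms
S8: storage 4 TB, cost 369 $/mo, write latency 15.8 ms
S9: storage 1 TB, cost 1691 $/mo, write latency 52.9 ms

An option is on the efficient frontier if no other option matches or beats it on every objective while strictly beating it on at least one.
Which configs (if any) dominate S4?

S5: storage 46≥46, cost 593≤1052, write latency 22.7≤54.0 — dominates S4.
Others (S1, S2, S3, S6, S7, S8, S9) are each worse than S4 on at least one objective.

S5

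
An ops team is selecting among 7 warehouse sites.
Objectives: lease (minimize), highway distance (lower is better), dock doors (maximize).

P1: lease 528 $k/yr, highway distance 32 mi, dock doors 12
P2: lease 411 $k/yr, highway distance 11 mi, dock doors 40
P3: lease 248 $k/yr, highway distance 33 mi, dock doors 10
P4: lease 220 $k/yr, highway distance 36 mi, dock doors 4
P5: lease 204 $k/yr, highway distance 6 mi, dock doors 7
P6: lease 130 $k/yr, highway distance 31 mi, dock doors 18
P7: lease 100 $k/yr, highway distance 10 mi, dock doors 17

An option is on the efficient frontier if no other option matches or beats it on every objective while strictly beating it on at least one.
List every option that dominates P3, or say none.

P6: lease 130≤248, highway distance 31≤33, dock doors 18≥10 — dominates P3.
P7: lease 100≤248, highway distance 10≤33, dock doors 17≥10 — dominates P3.
Others (P1, P2, P4, P5) are each worse than P3 on at least one objective.

P6, P7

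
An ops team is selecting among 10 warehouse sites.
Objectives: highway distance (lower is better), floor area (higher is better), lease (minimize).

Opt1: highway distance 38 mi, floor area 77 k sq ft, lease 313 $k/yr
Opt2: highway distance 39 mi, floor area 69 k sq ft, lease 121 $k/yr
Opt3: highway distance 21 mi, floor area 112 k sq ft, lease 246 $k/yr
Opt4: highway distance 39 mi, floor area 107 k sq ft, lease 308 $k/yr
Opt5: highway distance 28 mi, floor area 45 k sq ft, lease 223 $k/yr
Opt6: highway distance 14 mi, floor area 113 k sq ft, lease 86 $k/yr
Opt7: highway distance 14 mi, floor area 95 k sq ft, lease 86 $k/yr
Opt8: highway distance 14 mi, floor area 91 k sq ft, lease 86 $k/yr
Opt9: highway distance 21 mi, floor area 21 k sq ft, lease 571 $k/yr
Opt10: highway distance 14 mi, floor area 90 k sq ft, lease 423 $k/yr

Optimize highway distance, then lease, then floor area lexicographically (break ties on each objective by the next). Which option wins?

First minimize highway distance: best is 14, kept {Opt6, Opt7, Opt8, Opt10}.
Then minimize lease: best is 86, kept {Opt6, Opt7, Opt8}.
Then maximize floor area: best is 113, kept {Opt6}.

Opt6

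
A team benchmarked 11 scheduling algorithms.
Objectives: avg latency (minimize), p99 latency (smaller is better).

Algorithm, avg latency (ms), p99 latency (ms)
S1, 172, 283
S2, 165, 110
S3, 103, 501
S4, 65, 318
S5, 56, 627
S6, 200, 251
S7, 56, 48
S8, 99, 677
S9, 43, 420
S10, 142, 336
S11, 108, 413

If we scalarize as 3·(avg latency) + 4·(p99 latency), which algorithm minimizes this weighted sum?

S1: 3·172 + 4·283 = 1648
S2: 3·165 + 4·110 = 935
S3: 3·103 + 4·501 = 2313
S4: 3·65 + 4·318 = 1467
S5: 3·56 + 4·627 = 2676
S6: 3·200 + 4·251 = 1604
S7: 3·56 + 4·48 = 360
S8: 3·99 + 4·677 = 3005
S9: 3·43 + 4·420 = 1809
S10: 3·142 + 4·336 = 1770
S11: 3·108 + 4·413 = 1976
Lowest: S7 at 360.

S7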